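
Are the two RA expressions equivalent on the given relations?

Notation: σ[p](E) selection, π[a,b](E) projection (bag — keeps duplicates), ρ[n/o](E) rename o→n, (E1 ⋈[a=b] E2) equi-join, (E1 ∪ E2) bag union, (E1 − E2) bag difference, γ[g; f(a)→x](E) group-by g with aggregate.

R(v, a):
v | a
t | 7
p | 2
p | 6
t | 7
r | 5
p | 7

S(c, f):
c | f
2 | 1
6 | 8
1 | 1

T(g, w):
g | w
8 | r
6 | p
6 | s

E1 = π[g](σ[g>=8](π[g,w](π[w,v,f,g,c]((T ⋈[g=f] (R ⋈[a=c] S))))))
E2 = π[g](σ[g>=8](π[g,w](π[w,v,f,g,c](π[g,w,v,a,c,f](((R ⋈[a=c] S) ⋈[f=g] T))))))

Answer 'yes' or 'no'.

E1 subexpression sizes:
  T → 3
  R → 6
  S → 3
  (R ⋈[a=c] S) → 2
  (T ⋈[g=f] (R ⋈[a=c] S)) → 1
  π[w,v,f,g,c]((T ⋈[g=f] (R ⋈[a=c] S))) → 1
  π[g,w](π[w,v,f,g,c]((T ⋈[g=f] (R ⋈[a=c] S)))) → 1
  σ[g>=8](π[g,w](π[w,v,f,g,c]((T ⋈[g=f] (R ⋈[a=c] S))))) → 1
  π[g](σ[g>=8](π[g,w](π[w,v,f,g,c]((T ⋈[g=f] (R ⋈[a=c] S)))))) → 1
E2 subexpression sizes:
  R → 6
  S → 3
  (R ⋈[a=c] S) → 2
  T → 3
  ((R ⋈[a=c] S) ⋈[f=g] T) → 1
  π[g,w,v,a,c,f](((R ⋈[a=c] S) ⋈[f=g] T)) → 1
  π[w,v,f,g,c](π[g,w,v,a,c,f](((R ⋈[a=c] S) ⋈[f=g] T))) → 1
  π[g,w](π[w,v,f,g,c](π[g,w,v,a,c,f](((R ⋈[a=c] S) ⋈[f=g] T)))) → 1
  σ[g>=8](π[g,w](π[w,v,f,g,c](π[g,w,v,a,c,f](((R ⋈[a=c] S) ⋈[f=g] T))))) → 1
  π[g](σ[g>=8](π[g,w](π[w,v,f,g,c](π[g,w,v,a,c,f](((R ⋈[a=c] S) ⋈[f=g] T)))))) → 1

E1 and E2 produce the same multiset:
g
8

yes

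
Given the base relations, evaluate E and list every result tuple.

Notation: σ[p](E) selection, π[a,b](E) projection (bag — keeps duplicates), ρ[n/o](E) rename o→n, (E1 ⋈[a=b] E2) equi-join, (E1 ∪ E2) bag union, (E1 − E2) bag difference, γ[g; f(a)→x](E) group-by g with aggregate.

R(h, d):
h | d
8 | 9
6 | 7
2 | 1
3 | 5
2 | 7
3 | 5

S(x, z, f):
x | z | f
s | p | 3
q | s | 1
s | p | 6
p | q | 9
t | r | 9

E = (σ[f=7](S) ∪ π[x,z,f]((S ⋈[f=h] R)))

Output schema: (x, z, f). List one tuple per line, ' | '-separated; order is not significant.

Row counts bottom-up:
  S → 5
  σ[f=7](S) → 0
  S → 5
  R → 6
  (S ⋈[f=h] R) → 3
  π[x,z,f]((S ⋈[f=h] R)) → 3
  (σ[f=7](S) ∪ π[x,z,f]((S ⋈[f=h] R))) → 3

== RESULT ==
x | z | f
s | p | 3
s | p | 3
s | p | 6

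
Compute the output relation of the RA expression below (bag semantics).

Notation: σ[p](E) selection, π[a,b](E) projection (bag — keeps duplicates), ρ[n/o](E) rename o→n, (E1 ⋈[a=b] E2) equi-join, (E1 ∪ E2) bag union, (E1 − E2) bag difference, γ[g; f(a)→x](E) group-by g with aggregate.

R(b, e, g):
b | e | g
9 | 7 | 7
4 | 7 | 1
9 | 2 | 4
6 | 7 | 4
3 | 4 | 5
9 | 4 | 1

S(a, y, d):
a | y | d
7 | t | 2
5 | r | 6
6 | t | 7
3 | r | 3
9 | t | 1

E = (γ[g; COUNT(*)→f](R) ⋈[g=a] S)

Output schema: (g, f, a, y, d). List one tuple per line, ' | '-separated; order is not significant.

Row counts bottom-up:
  R → 6
  γ[g; COUNT(*)→f](R) → 4
  S → 5
  (γ[g; COUNT(*)→f](R) ⋈[g=a] S) → 2

== RESULT ==
g | f | a | y | d
5 | 1 | 5 | r | 6
7 | 1 | 7 | t | 2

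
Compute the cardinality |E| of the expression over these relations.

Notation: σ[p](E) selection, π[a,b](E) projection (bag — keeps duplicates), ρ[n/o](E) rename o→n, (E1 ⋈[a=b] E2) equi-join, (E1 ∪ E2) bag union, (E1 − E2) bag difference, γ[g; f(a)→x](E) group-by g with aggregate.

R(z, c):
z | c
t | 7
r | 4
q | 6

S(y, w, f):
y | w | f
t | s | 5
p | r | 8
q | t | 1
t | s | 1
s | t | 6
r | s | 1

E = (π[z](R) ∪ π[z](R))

Row counts bottom-up:
  R → 3
  π[z](R) → 3
  R → 3
  π[z](R) → 3
  (π[z](R) ∪ π[z](R)) → 6

|E| = 6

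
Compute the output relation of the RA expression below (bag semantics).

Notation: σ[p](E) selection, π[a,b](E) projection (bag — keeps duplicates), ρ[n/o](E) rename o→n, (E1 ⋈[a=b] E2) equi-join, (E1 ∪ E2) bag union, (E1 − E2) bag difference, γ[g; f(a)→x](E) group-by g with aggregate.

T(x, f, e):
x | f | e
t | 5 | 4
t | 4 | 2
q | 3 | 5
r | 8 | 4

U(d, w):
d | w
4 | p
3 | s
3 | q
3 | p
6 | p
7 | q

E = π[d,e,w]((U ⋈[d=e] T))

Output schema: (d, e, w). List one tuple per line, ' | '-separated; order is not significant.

Row counts bottom-up:
  U → 6
  T → 4
  (U ⋈[d=e] T) → 2
  π[d,e,w]((U ⋈[d=e] T)) → 2

== RESULT ==
d | e | w
4 | 4 | p
4 | 4 | p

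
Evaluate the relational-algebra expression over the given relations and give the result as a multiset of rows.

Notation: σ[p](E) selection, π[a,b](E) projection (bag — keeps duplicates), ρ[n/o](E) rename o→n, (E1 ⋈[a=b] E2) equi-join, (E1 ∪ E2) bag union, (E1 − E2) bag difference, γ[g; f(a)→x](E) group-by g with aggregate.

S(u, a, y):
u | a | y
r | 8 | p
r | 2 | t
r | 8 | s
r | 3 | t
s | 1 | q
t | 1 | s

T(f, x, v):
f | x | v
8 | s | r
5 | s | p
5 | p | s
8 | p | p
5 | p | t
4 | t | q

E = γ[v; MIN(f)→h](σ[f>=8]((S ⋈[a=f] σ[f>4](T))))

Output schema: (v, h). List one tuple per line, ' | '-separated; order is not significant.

Subexpression sizes:
  S → 6
  T → 6
  σ[f>4](T) → 5
  (S ⋈[a=f] σ[f>4](T)) → 4
  σ[f>=8]((S ⋈[a=f] σ[f>4](T))) → 4
  γ[v; MIN(f)→h](σ[f>=8]((S ⋈[a=f] σ[f>4](T)))) → 2

== RESULT ==
v | h
p | 8
r | 8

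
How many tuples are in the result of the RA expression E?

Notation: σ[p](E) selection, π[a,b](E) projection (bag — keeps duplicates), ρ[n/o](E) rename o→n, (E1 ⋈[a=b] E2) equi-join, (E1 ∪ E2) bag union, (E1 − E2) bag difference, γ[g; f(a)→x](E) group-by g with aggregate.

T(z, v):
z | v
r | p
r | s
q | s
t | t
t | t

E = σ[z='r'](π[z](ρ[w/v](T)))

Row counts bottom-up:
  T → 5
  ρ[w/v](T) → 5
  π[z](ρ[w/v](T)) → 5
  σ[z='r'](π[z](ρ[w/v](T))) → 2

|E| = 2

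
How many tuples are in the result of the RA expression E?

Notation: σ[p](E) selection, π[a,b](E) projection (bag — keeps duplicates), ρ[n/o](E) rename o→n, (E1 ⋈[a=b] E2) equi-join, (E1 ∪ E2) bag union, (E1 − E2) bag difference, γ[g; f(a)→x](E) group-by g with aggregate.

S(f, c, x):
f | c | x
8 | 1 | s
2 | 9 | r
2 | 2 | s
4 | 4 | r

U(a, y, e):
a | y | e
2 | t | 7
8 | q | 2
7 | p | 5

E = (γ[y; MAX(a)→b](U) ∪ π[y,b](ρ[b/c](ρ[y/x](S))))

Subexpression sizes:
  U → 3
  γ[y; MAX(a)→b](U) → 3
  S → 4
  ρ[y/x](S) → 4
  ρ[b/c](ρ[y/x](S)) → 4
  π[y,b](ρ[b/c](ρ[y/x](S))) → 4
  (γ[y; MAX(a)→b](U) ∪ π[y,b](ρ[b/c](ρ[y/x](S)))) → 7

|E| = 7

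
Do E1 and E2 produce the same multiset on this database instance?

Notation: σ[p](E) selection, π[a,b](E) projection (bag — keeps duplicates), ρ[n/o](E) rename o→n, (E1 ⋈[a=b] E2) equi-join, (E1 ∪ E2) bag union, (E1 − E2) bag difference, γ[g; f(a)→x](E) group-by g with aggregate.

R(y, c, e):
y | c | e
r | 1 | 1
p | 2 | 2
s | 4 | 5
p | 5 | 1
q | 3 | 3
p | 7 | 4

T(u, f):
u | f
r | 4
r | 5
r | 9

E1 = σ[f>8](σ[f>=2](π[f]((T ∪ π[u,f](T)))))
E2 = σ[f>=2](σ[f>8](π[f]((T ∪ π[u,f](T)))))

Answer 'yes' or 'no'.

E1 stepwise |·|:
  T → 3
  T → 3
  π[u,f](T) → 3
  (T ∪ π[u,f](T)) → 6
  π[f]((T ∪ π[u,f](T))) → 6
  σ[f>=2](π[f]((T ∪ π[u,f](T)))) → 6
  σ[f>8](σ[f>=2](π[f]((T ∪ π[u,f](T))))) → 2
E2 stepwise |·|:
  T → 3
  T → 3
  π[u,f](T) → 3
  (T ∪ π[u,f](T)) → 6
  π[f]((T ∪ π[u,f](T))) → 6
  σ[f>8](π[f]((T ∪ π[u,f](T)))) → 2
  σ[f>=2](σ[f>8](π[f]((T ∪ π[u,f](T))))) → 2

E1 and E2 produce the same multiset:
f
9
9

yes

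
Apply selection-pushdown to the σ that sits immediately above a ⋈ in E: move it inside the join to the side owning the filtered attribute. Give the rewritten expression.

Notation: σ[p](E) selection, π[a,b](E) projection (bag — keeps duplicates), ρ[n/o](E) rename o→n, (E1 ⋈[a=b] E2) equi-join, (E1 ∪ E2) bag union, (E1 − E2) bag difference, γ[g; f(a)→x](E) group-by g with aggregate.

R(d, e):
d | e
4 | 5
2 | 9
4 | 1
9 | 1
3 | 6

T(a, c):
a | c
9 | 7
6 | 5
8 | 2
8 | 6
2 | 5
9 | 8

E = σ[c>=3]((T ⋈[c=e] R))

σ filters on c, owned by the left side.
E' = (σ[c>=3](T) ⋈[c=e] R)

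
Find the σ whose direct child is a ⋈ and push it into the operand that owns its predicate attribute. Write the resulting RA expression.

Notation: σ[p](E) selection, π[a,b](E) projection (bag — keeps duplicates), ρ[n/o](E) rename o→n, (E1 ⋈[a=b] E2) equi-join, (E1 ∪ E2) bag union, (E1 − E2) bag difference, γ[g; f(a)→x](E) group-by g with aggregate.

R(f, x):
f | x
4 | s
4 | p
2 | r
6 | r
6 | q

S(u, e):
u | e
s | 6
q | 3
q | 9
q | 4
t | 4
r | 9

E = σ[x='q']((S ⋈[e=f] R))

σ filters on x, owned by the right side.
E' = (S ⋈[e=f] σ[x='q'](R))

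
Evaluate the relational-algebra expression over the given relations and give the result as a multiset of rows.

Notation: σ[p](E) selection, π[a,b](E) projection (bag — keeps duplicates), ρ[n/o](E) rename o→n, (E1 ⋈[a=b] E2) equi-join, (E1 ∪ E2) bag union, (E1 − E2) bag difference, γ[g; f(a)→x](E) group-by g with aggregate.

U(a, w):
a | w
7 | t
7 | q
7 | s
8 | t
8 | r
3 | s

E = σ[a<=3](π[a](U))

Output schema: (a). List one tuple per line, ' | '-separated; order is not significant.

Stepwise |·|:
  U → 6
  π[a](U) → 6
  σ[a<=3](π[a](U)) → 1

== RESULT ==
a
3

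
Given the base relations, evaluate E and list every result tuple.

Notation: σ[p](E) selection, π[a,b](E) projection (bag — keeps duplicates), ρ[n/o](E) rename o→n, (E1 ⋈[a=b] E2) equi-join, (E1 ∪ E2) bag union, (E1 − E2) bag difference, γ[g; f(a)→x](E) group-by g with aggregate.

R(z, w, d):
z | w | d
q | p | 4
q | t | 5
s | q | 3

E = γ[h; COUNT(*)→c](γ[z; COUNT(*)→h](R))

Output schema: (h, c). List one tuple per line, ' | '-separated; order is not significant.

Row counts bottom-up:
  R → 3
  γ[z; COUNT(*)→h](R) → 2
  γ[h; COUNT(*)→c](γ[z; COUNT(*)→h](R)) → 2

== RESULT ==
h | c
1 | 1
2 | 1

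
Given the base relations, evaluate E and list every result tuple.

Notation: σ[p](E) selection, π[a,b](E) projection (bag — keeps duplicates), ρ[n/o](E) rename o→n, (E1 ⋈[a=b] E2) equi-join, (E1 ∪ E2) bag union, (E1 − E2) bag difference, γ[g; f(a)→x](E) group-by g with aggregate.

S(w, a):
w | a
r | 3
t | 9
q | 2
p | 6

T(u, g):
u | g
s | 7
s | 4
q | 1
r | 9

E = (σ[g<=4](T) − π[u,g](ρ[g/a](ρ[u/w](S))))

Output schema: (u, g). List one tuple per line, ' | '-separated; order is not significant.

Row counts bottom-up:
  T → 4
  σ[g<=4](T) → 2
  S → 4
  ρ[u/w](S) → 4
  ρ[g/a](ρ[u/w](S)) → 4
  π[u,g](ρ[g/a](ρ[u/w](S))) → 4
  (σ[g<=4](T) − π[u,g](ρ[g/a](ρ[u/w](S)))) → 2

== RESULT ==
u | g
q | 1
s | 4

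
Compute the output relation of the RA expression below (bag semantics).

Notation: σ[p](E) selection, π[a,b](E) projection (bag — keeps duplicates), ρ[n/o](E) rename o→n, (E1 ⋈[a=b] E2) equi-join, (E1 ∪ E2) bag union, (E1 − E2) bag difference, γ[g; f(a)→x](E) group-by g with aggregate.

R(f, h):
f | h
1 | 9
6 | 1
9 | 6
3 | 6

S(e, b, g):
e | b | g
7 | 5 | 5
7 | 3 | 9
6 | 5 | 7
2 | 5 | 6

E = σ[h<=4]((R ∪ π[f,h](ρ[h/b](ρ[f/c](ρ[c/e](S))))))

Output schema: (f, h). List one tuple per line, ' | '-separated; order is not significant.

Subexpression sizes:
  R → 4
  S → 4
  ρ[c/e](S) → 4
  ρ[f/c](ρ[c/e](S)) → 4
  ρ[h/b](ρ[f/c](ρ[c/e](S))) → 4
  π[f,h](ρ[h/b](ρ[f/c](ρ[c/e](S)))) → 4
  (R ∪ π[f,h](ρ[h/b](ρ[f/c](ρ[c/e](S))))) → 8
  σ[h<=4]((R ∪ π[f,h](ρ[h/b](ρ[f/c](ρ[c/e](S)))))) → 2

== RESULT ==
f | h
6 | 1
7 | 3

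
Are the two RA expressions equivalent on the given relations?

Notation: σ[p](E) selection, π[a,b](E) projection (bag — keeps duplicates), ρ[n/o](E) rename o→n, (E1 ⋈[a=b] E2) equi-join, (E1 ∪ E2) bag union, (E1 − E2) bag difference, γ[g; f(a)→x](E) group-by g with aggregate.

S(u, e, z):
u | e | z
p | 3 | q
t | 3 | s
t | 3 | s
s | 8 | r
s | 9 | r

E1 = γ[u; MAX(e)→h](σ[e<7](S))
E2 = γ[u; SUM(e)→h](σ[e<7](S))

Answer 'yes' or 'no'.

E1 per-node cardinality:
  S → 5
  σ[e<7](S) → 3
  γ[u; MAX(e)→h](σ[e<7](S)) → 2
E2 per-node cardinality:
  S → 5
  σ[e<7](S) → 3
  γ[u; SUM(e)→h](σ[e<7](S)) → 2

E1 result:
u | h
p | 3
t | 3
E2 result:
u | h
p | 3
t | 6
Witness: ('t', 3) appears 1× in E1 but 0× in E2.

no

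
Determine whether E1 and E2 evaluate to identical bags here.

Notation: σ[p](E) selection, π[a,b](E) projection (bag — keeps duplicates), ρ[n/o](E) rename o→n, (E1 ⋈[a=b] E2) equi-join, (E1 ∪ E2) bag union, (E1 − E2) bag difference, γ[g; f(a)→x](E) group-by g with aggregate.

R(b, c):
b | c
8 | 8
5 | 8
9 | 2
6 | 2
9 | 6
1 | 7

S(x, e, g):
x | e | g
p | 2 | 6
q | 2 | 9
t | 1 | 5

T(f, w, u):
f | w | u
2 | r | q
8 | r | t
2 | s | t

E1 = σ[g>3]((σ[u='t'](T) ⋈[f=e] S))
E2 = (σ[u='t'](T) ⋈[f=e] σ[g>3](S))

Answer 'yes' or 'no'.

E1 per-node cardinality:
  T → 3
  σ[u='t'](T) → 2
  S → 3
  (σ[u='t'](T) ⋈[f=e] S) → 2
  σ[g>3]((σ[u='t'](T) ⋈[f=e] S)) → 2
E2 per-node cardinality:
  T → 3
  σ[u='t'](T) → 2
  S → 3
  σ[g>3](S) → 3
  (σ[u='t'](T) ⋈[f=e] σ[g>3](S)) → 2

E1 and E2 produce the same multiset:
f | w | u | x | e | g
2 | s | t | p | 2 | 6
2 | s | t | q | 2 | 9

yes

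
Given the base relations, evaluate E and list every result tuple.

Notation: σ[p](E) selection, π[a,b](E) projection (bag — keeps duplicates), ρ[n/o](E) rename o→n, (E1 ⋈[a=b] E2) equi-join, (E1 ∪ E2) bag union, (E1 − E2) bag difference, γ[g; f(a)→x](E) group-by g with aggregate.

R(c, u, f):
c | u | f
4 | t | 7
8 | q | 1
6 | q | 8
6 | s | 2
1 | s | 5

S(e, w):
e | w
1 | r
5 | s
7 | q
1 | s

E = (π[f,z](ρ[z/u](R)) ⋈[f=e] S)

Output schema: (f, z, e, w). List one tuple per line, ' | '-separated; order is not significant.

Per-node cardinality:
  R → 5
  ρ[z/u](R) → 5
  π[f,z](ρ[z/u](R)) → 5
  S → 4
  (π[f,z](ρ[z/u](R)) ⋈[f=e] S) → 4

== RESULT ==
f | z | e | w
1 | q | 1 | r
1 | q | 1 | s
5 | s | 5 | s
7 | t | 7 | q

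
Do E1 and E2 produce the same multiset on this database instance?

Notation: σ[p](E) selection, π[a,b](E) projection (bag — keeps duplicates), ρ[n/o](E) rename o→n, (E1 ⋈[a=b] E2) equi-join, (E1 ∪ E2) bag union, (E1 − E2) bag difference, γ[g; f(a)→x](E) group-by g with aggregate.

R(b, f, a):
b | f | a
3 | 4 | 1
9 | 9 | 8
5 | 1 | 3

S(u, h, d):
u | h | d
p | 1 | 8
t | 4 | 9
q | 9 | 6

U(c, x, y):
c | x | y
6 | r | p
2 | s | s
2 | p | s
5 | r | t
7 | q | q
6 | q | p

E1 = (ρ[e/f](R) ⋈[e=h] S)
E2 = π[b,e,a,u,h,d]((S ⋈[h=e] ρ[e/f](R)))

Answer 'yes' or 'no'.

E1 stepwise |·|:
  R → 3
  ρ[e/f](R) → 3
  S → 3
  (ρ[e/f](R) ⋈[e=h] S) → 3
E2 stepwise |·|:
  S → 3
  R → 3
  ρ[e/f](R) → 3
  (S ⋈[h=e] ρ[e/f](R)) → 3
  π[b,e,a,u,h,d]((S ⋈[h=e] ρ[e/f](R))) → 3

E1 and E2 produce the same multiset:
b | e | a | u | h | d
3 | 4 | 1 | t | 4 | 9
5 | 1 | 3 | p | 1 | 8
9 | 9 | 8 | q | 9 | 6

yes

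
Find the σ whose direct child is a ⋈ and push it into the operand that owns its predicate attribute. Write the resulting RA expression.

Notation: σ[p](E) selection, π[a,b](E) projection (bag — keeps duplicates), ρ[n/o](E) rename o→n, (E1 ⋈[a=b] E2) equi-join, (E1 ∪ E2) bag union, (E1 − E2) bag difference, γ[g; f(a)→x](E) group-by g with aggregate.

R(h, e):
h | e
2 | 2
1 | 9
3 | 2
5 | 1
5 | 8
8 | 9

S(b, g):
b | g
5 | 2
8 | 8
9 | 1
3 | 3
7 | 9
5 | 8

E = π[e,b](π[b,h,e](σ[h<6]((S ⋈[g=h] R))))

σ filters on h, owned by the right side.
E' = π[e,b](π[b,h,e]((S ⋈[g=h] σ[h<6](R))))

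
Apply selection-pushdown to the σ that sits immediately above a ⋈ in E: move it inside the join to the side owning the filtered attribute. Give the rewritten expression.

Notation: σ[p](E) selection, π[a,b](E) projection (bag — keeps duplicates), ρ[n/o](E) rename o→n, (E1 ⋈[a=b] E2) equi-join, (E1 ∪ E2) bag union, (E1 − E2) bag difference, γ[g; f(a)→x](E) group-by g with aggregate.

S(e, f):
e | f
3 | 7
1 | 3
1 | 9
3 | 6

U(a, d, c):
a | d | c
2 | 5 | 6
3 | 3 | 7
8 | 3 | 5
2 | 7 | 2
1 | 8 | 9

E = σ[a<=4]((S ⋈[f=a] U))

σ filters on a, owned by the right side.
E' = (S ⋈[f=a] σ[a<=4](U))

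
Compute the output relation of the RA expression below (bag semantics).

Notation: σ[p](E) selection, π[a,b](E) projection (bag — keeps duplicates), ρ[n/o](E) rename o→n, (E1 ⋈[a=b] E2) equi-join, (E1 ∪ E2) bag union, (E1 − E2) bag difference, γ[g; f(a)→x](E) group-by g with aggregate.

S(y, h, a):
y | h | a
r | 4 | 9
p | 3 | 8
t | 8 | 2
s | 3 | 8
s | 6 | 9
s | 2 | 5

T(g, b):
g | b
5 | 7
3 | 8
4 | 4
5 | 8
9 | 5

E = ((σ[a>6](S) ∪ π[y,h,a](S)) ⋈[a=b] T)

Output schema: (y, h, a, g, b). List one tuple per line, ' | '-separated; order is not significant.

Row counts bottom-up:
  S → 6
  σ[a>6](S) → 4
  S → 6
  π[y,h,a](S) → 6
  (σ[a>6](S) ∪ π[y,h,a](S)) → 10
  T → 5
  ((σ[a>6](S) ∪ π[y,h,a](S)) ⋈[a=b] T) → 9

== RESULT ==
y | h | a | g | b
p | 3 | 8 | 3 | 8
p | 3 | 8 | 3 | 8
p | 3 | 8 | 5 | 8
p | 3 | 8 | 5 | 8
s | 2 | 5 | 9 | 5
s | 3 | 8 | 3 | 8
s | 3 | 8 | 3 | 8
s | 3 | 8 | 5 | 8
s | 3 | 8 | 5 | 8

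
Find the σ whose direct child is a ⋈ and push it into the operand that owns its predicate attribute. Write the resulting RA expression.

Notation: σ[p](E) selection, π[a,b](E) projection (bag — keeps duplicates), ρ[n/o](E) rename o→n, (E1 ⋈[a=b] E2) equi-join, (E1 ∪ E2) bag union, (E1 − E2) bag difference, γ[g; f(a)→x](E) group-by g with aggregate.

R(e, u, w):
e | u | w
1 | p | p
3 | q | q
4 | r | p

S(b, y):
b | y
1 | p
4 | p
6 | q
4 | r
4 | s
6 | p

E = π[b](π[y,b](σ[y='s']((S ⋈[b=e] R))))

σ filters on y, owned by the left side.
E' = π[b](π[y,b]((σ[y='s'](S) ⋈[b=e] R)))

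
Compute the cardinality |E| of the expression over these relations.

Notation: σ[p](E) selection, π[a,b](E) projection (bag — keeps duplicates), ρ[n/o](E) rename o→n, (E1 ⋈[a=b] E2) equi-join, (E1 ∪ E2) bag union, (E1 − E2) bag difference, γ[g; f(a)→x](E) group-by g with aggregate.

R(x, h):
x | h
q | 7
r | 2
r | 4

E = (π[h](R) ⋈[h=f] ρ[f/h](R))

Stepwise |·|:
  R → 3
  π[h](R) → 3
  R → 3
  ρ[f/h](R) → 3
  (π[h](R) ⋈[h=f] ρ[f/h](R)) → 3

|E| = 3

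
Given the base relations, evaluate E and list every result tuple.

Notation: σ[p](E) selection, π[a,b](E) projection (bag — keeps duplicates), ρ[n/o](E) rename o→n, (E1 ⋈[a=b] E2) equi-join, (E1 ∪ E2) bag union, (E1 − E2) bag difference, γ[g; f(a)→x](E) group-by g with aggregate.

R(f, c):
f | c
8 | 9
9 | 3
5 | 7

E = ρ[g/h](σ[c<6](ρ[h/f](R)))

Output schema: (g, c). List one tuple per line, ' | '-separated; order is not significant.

Subexpression sizes:
  R → 3
  ρ[h/f](R) → 3
  σ[c<6](ρ[h/f](R)) → 1
  ρ[g/h](σ[c<6](ρ[h/f](R))) → 1

== RESULT ==
g | c
9 | 3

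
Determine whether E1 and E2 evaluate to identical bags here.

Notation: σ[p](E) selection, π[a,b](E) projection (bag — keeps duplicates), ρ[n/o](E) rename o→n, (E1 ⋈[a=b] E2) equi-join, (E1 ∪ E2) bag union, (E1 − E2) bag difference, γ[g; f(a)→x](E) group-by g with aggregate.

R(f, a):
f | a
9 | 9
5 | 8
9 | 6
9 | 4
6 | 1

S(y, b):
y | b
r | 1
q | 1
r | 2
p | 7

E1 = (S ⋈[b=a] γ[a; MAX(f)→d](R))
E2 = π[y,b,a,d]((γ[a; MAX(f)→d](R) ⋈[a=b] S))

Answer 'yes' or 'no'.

E1 per-node cardinality:
  S → 4
  R → 5
  γ[a; MAX(f)→d](R) → 5
  (S ⋈[b=a] γ[a; MAX(f)→d](R)) → 2
E2 per-node cardinality:
  R → 5
  γ[a; MAX(f)→d](R) → 5
  S → 4
  (γ[a; MAX(f)→d](R) ⋈[a=b] S) → 2
  π[y,b,a,d]((γ[a; MAX(f)→d](R) ⋈[a=b] S)) → 2

E1 and E2 produce the same multiset:
y | b | a | d
q | 1 | 1 | 6
r | 1 | 1 | 6

yes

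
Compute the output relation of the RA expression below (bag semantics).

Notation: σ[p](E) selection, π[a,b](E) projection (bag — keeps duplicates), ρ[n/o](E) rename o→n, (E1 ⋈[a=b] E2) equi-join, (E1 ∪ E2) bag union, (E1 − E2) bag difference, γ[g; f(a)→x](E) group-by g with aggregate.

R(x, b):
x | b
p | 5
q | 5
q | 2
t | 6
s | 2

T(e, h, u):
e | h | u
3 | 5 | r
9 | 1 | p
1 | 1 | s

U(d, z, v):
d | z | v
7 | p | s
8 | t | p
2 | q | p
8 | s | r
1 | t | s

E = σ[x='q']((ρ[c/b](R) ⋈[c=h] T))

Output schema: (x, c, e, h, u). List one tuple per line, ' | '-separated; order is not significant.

Per-node cardinality:
  R → 5
  ρ[c/b](R) → 5
  T → 3
  (ρ[c/b](R) ⋈[c=h] T) → 2
  σ[x='q']((ρ[c/b](R) ⋈[c=h] T)) → 1

== RESULT ==
x | c | e | h | u
q | 5 | 3 | 5 | r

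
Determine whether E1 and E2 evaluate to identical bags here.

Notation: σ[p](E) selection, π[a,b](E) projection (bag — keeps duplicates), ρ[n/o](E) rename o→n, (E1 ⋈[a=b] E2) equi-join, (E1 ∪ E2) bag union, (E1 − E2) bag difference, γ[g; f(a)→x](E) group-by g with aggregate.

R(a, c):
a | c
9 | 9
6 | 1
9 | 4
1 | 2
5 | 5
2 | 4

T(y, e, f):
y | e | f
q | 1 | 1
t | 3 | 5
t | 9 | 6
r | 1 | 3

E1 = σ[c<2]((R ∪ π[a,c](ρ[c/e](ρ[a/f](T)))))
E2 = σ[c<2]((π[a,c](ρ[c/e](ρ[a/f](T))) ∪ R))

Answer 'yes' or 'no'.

E1 row counts bottom-up:
  R → 6
  T → 4
  ρ[a/f](T) → 4
  ρ[c/e](ρ[a/f](T)) → 4
  π[a,c](ρ[c/e](ρ[a/f](T))) → 4
  (R ∪ π[a,c](ρ[c/e](ρ[a/f](T)))) → 10
  σ[c<2]((R ∪ π[a,c](ρ[c/e](ρ[a/f](T))))) → 3
E2 row counts bottom-up:
  T → 4
  ρ[a/f](T) → 4
  ρ[c/e](ρ[a/f](T)) → 4
  π[a,c](ρ[c/e](ρ[a/f](T))) → 4
  R → 6
  (π[a,c](ρ[c/e](ρ[a/f](T))) ∪ R) → 10
  σ[c<2]((π[a,c](ρ[c/e](ρ[a/f](T))) ∪ R)) → 3

E1 and E2 produce the same multiset:
a | c
1 | 1
3 | 1
6 | 1

yes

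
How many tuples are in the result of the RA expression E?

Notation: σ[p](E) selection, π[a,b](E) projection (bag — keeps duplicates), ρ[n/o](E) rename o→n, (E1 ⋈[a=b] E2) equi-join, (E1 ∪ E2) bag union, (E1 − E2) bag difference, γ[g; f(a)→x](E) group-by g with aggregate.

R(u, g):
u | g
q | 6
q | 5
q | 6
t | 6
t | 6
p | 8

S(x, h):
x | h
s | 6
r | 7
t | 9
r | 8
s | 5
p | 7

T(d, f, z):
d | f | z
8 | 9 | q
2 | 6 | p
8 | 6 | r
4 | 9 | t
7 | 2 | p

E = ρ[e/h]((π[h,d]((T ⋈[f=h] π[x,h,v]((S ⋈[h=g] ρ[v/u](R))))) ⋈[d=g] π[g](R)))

Subexpression sizes:
  T → 5
  S → 6
  R → 6
  ρ[v/u](R) → 6
  (S ⋈[h=g] ρ[v/u](R)) → 6
  π[x,h,v]((S ⋈[h=g] ρ[v/u](R))) → 6
  (T ⋈[f=h] π[x,h,v]((S ⋈[h=g] ρ[v/u](R)))) → 8
  π[h,d]((T ⋈[f=h] π[x,h,v]((S ⋈[h=g] ρ[v/u](R))))) → 8
  R → 6
  π[g](R) → 6
  (π[h,d]((T ⋈[f=h] π[x,h,v]((S ⋈[h=g] ρ[v/u](R))))) ⋈[d=g] π[g](R)) → 4
  ρ[e/h]((π[h,d]((T ⋈[f=h] π[x,h,v]((S ⋈[h=g] ρ[v/u](R))))) ⋈[d=g] π[g](R))) → 4

|E| = 4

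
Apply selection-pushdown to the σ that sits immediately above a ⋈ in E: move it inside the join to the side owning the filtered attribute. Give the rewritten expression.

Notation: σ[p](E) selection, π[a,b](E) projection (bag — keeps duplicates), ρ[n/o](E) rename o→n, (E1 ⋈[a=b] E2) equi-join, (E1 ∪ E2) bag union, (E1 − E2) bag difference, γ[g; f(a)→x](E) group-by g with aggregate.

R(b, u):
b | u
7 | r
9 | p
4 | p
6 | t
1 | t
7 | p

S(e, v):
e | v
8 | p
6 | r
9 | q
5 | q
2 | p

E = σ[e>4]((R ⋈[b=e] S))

σ filters on e, owned by the right side.
E' = (R ⋈[b=e] σ[e>4](S))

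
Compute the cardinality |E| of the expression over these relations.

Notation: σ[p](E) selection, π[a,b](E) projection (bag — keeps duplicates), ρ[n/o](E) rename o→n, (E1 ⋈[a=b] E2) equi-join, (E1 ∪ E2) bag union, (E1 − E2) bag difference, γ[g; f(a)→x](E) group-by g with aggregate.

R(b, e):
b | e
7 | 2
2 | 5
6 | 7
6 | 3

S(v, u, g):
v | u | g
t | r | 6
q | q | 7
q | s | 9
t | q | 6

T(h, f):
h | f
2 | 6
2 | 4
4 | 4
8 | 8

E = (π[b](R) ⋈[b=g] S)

Subexpression sizes:
  R → 4
  π[b](R) → 4
  S → 4
  (π[b](R) ⋈[b=g] S) → 5

|E| = 5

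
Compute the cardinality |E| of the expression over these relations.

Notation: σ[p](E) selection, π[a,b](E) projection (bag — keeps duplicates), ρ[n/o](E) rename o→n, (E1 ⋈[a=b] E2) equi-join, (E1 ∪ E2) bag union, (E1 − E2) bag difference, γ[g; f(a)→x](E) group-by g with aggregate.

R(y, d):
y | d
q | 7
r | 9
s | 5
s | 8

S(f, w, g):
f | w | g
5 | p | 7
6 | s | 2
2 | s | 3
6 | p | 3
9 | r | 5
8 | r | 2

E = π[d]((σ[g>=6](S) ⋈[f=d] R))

Stepwise |·|:
  S → 6
  σ[g>=6](S) → 1
  R → 4
  (σ[g>=6](S) ⋈[f=d] R) → 1
  π[d]((σ[g>=6](S) ⋈[f=d] R)) → 1

|E| = 1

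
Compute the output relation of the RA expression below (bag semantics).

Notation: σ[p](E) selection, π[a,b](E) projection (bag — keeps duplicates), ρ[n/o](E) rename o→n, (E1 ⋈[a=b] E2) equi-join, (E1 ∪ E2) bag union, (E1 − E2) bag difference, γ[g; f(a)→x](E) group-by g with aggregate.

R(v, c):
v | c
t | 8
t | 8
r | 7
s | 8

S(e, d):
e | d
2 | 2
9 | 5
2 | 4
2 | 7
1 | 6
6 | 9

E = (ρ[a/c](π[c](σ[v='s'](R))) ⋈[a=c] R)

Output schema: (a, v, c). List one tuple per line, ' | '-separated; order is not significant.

Stepwise |·|:
  R → 4
  σ[v='s'](R) → 1
  π[c](σ[v='s'](R)) → 1
  ρ[a/c](π[c](σ[v='s'](R))) → 1
  R → 4
  (ρ[a/c](π[c](σ[v='s'](R))) ⋈[a=c] R) → 3

== RESULT ==
a | v | c
8 | s | 8
8 | t | 8
8 | t | 8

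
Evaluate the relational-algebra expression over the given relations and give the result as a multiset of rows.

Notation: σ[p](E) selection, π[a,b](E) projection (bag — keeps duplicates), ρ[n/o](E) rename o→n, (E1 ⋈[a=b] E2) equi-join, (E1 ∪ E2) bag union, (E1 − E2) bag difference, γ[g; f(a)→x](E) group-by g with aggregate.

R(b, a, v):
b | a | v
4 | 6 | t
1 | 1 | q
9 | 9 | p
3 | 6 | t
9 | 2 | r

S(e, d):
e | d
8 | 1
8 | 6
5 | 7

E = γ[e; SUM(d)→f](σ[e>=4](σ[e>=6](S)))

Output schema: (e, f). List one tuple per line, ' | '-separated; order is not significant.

Row counts bottom-up:
  S → 3
  σ[e>=6](S) → 2
  σ[e>=4](σ[e>=6](S)) → 2
  γ[e; SUM(d)→f](σ[e>=4](σ[e>=6](S))) → 1

== RESULT ==
e | f
8 | 7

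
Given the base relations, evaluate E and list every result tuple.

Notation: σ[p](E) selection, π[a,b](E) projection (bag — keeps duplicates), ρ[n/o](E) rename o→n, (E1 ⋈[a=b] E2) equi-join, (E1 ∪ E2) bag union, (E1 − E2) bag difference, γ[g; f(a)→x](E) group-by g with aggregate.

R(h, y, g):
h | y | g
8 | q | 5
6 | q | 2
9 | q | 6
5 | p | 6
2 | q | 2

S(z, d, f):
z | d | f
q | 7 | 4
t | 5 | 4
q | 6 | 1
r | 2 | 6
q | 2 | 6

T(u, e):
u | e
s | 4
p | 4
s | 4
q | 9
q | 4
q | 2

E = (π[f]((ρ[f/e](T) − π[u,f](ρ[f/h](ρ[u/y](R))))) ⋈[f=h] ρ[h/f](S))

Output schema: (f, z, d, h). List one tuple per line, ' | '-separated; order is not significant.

Row counts bottom-up:
  T → 6
  ρ[f/e](T) → 6
  R → 5
  ρ[u/y](R) → 5
  ρ[f/h](ρ[u/y](R)) → 5
  π[u,f](ρ[f/h](ρ[u/y](R))) → 5
  (ρ[f/e](T) − π[u,f](ρ[f/h](ρ[u/y](R)))) → 4
  π[f]((ρ[f/e](T) − π[u,f](ρ[f/h](ρ[u/y](R))))) → 4
  S → 5
  ρ[h/f](S) → 5
  (π[f]((ρ[f/e](T) − π[u,f](ρ[f/h](ρ[u/y](R))))) ⋈[f=h] ρ[h/f](S)) → 8

== RESULT ==
f | z | d | h
4 | q | 7 | 4
4 | q | 7 | 4
4 | q | 7 | 4
4 | q | 7 | 4
4 | t | 5 | 4
4 | t | 5 | 4
4 | t | 5 | 4
4 | t | 5 | 4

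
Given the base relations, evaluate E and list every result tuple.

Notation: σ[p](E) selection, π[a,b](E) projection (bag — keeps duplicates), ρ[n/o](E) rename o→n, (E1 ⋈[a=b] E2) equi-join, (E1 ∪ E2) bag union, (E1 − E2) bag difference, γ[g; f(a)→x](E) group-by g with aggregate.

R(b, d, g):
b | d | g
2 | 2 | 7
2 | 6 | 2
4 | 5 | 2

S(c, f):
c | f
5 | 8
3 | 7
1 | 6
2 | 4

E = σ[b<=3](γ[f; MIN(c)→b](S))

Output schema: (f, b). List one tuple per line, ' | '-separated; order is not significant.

Per-node cardinality:
  S → 4
  γ[f; MIN(c)→b](S) → 4
  σ[b<=3](γ[f; MIN(c)→b](S)) → 3

== RESULT ==
f | b
4 | 2
6 | 1
7 | 3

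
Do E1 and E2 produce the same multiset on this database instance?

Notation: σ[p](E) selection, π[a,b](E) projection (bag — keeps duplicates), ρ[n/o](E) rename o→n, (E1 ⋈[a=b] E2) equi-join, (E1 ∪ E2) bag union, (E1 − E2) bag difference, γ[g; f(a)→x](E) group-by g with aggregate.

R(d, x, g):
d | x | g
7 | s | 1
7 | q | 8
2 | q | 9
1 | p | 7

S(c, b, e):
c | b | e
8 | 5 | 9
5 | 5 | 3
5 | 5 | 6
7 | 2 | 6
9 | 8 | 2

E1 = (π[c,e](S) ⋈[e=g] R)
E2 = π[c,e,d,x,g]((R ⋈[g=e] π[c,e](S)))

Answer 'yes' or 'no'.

E1 subexpression sizes:
  S → 5
  π[c,e](S) → 5
  R → 4
  (π[c,e](S) ⋈[e=g] R) → 1
E2 subexpression sizes:
  R → 4
  S → 5
  π[c,e](S) → 5
  (R ⋈[g=e] π[c,e](S)) → 1
  π[c,e,d,x,g]((R ⋈[g=e] π[c,e](S))) → 1

E1 and E2 produce the same multiset:
c | e | d | x | g
8 | 9 | 2 | q | 9

yes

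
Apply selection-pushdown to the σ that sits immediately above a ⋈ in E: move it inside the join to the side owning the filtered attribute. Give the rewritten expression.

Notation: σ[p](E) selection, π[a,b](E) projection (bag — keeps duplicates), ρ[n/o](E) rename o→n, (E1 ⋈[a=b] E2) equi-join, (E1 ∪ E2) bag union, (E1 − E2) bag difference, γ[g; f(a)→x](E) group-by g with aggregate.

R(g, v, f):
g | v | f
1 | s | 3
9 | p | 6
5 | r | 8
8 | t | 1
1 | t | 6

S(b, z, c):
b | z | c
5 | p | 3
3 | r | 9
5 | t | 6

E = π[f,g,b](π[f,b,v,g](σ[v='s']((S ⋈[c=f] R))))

σ filters on v, owned by the right side.
E' = π[f,g,b](π[f,b,v,g]((S ⋈[c=f] σ[v='s'](R))))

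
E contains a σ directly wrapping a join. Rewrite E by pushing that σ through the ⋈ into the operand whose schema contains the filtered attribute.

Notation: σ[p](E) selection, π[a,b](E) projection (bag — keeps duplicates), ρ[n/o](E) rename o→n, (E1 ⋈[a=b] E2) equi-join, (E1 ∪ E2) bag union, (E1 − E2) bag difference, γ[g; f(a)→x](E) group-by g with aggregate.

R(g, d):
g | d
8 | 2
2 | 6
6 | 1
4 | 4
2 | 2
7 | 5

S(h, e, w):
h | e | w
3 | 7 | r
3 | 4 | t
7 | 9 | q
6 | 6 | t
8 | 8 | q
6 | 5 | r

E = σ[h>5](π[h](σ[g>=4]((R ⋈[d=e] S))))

σ filters on g, owned by the left side.
E' = σ[h>5](π[h]((σ[g>=4](R) ⋈[d=e] S)))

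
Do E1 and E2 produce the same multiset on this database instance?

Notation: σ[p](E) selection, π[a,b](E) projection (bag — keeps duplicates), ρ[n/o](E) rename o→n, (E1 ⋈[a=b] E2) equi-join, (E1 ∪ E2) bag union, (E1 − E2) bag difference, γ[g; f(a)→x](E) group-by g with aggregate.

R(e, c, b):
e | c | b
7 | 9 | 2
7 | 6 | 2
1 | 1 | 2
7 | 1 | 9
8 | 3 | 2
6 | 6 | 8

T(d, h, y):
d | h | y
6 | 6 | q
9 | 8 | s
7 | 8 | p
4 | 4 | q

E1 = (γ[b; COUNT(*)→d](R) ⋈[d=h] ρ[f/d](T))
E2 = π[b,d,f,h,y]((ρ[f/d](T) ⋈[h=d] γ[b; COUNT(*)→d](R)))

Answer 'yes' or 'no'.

E1 subexpression sizes:
  R → 6
  γ[b; COUNT(*)→d](R) → 3
  T → 4
  ρ[f/d](T) → 4
  (γ[b; COUNT(*)→d](R) ⋈[d=h] ρ[f/d](T)) → 1
E2 subexpression sizes:
  T → 4
  ρ[f/d](T) → 4
  R → 6
  γ[b; COUNT(*)→d](R) → 3
  (ρ[f/d](T) ⋈[h=d] γ[b; COUNT(*)→d](R)) → 1
  π[b,d,f,h,y]((ρ[f/d](T) ⋈[h=d] γ[b; COUNT(*)→d](R))) → 1

E1 and E2 produce the same multiset:
b | d | f | h | y
2 | 4 | 4 | 4 | q

yes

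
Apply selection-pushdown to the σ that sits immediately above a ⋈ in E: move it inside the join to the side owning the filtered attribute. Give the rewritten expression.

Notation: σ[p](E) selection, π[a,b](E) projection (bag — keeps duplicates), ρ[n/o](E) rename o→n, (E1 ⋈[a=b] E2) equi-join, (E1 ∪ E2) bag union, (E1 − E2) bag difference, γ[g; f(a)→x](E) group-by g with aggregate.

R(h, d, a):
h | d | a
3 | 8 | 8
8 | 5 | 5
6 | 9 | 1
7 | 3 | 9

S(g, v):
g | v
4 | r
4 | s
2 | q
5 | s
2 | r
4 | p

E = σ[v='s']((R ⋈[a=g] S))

σ filters on v, owned by the right side.
E' = (R ⋈[a=g] σ[v='s'](S))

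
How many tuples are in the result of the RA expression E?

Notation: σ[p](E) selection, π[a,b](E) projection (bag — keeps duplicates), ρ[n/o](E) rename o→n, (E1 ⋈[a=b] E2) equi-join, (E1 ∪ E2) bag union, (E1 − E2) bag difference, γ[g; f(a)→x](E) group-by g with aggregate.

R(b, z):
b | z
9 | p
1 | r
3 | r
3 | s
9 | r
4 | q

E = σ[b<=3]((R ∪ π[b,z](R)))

Stepwise |·|:
  R → 6
  R → 6
  π[b,z](R) → 6
  (R ∪ π[b,z](R)) → 12
  σ[b<=3]((R ∪ π[b,z](R))) → 6

|E| = 6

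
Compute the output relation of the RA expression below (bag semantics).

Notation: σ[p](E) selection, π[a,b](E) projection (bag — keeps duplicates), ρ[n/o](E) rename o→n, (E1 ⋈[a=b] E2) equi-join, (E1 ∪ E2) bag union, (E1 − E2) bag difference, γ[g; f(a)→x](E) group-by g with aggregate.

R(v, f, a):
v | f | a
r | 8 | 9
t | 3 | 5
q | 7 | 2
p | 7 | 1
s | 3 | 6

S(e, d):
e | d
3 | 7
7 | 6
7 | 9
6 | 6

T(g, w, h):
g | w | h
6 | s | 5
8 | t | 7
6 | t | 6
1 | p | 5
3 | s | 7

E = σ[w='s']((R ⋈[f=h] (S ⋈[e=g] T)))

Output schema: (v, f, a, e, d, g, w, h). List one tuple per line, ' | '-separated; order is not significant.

Row counts bottom-up:
  R → 5
  S → 4
  T → 5
  (S ⋈[e=g] T) → 3
  (R ⋈[f=h] (S ⋈[e=g] T)) → 2
  σ[w='s']((R ⋈[f=h] (S ⋈[e=g] T))) → 2

== RESULT ==
v | f | a | e | d | g | w | h
p | 7 | 1 | 3 | 7 | 3 | s | 7
q | 7 | 2 | 3 | 7 | 3 | s | 7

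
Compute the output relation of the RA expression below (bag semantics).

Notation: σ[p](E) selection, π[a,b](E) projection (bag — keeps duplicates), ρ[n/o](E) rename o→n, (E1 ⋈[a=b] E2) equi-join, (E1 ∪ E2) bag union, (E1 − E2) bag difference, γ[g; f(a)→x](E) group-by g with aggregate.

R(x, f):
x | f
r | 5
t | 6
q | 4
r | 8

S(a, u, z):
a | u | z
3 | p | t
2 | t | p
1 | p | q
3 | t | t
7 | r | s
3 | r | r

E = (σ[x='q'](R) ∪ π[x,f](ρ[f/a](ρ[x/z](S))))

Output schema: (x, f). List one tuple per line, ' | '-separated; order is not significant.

Subexpression sizes:
  R → 4
  σ[x='q'](R) → 1
  S → 6
  ρ[x/z](S) → 6
  ρ[f/a](ρ[x/z](S)) → 6
  π[x,f](ρ[f/a](ρ[x/z](S))) → 6
  (σ[x='q'](R) ∪ π[x,f](ρ[f/a](ρ[x/z](S)))) → 7

== RESULT ==
x | f
p | 2
q | 1
q | 4
r | 3
s | 7
t | 3
t | 3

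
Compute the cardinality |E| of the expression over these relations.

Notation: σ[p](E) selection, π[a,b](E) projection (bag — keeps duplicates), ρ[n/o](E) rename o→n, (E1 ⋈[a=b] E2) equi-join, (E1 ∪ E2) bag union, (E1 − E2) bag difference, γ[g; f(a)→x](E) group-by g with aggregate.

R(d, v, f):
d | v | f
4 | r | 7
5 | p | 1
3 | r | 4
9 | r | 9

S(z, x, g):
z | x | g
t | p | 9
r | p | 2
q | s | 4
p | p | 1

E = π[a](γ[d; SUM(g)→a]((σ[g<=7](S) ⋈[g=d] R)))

Subexpression sizes:
  S → 4
  σ[g<=7](S) → 3
  R → 4
  (σ[g<=7](S) ⋈[g=d] R) → 1
  γ[d; SUM(g)→a]((σ[g<=7](S) ⋈[g=d] R)) → 1
  π[a](γ[d; SUM(g)→a]((σ[g<=7](S) ⋈[g=d] R))) → 1

|E| = 1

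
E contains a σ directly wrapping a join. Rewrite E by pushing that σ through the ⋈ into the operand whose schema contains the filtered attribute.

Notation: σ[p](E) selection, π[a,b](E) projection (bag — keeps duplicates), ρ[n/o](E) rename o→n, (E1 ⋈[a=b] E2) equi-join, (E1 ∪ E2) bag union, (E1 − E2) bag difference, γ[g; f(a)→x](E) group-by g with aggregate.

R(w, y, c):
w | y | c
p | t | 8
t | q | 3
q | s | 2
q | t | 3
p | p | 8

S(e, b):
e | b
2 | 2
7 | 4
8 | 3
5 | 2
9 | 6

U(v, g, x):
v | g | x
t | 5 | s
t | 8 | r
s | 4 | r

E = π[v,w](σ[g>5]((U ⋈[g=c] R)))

σ filters on g, owned by the left side.
E' = π[v,w]((σ[g>5](U) ⋈[g=c] R))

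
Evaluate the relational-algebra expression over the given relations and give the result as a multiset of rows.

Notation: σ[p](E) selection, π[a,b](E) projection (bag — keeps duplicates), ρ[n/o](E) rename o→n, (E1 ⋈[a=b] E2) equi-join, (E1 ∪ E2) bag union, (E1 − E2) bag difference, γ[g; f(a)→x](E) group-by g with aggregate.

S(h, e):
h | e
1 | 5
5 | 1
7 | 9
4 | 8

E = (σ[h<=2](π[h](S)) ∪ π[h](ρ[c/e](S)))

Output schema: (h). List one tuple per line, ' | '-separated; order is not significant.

Per-node cardinality:
  S → 4
  π[h](S) → 4
  σ[h<=2](π[h](S)) → 1
  S → 4
  ρ[c/e](S) → 4
  π[h](ρ[c/e](S)) → 4
  (σ[h<=2](π[h](S)) ∪ π[h](ρ[c/e](S))) → 5

== RESULT ==
h
1
1
4
5
7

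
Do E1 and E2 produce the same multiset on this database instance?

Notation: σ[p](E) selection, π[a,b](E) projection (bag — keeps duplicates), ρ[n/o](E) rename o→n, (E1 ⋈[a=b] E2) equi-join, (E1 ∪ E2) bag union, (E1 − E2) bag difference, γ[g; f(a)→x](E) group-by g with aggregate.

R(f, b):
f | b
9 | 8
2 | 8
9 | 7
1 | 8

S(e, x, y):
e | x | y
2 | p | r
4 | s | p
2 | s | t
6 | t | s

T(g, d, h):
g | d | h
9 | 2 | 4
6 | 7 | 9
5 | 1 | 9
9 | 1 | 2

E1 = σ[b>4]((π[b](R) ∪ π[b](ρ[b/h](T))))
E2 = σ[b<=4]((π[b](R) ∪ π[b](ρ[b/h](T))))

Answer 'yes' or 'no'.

E1 subexpression sizes:
  R → 4
  π[b](R) → 4
  T → 4
  ρ[b/h](T) → 4
  π[b](ρ[b/h](T)) → 4
  (π[b](R) ∪ π[b](ρ[b/h](T))) → 8
  σ[b>4]((π[b](R) ∪ π[b](ρ[b/h](T)))) → 6
E2 subexpression sizes:
  R → 4
  π[b](R) → 4
  T → 4
  ρ[b/h](T) → 4
  π[b](ρ[b/h](T)) → 4
  (π[b](R) ∪ π[b](ρ[b/h](T))) → 8
  σ[b<=4]((π[b](R) ∪ π[b](ρ[b/h](T)))) → 2

E1 result:
b
7
8
8
8
9
9
E2 result:
b
2
4
Witness: (7,) appears 1× in E1 but 0× in E2.

no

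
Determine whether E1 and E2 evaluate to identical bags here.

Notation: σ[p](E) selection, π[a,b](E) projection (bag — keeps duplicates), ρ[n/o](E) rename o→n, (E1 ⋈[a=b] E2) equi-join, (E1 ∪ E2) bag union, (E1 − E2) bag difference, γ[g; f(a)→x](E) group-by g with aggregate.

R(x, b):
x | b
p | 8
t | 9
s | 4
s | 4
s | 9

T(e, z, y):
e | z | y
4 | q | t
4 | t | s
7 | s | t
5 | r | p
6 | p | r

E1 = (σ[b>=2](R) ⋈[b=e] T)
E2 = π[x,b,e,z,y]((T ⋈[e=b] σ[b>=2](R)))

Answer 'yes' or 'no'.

E1 stepwise |·|:
  R → 5
  σ[b>=2](R) → 5
  T → 5
  (σ[b>=2](R) ⋈[b=e] T) → 4
E2 stepwise |·|:
  T → 5
  R → 5
  σ[b>=2](R) → 5
  (T ⋈[e=b] σ[b>=2](R)) → 4
  π[x,b,e,z,y]((T ⋈[e=b] σ[b>=2](R))) → 4

E1 and E2 produce the same multiset:
x | b | e | z | y
s | 4 | 4 | q | t
s | 4 | 4 | q | t
s | 4 | 4 | t | s
s | 4 | 4 | t | s

yes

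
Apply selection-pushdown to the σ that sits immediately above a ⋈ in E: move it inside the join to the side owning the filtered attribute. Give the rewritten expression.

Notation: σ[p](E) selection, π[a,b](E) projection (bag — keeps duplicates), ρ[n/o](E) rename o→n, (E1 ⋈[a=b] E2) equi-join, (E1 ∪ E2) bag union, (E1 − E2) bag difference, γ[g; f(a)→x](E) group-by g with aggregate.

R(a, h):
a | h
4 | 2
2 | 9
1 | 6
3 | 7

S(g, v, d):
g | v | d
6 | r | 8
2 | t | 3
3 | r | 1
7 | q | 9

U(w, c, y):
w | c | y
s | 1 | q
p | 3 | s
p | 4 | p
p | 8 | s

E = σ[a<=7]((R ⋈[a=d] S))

σ filters on a, owned by the left side.
E' = (σ[a<=7](R) ⋈[a=d] S)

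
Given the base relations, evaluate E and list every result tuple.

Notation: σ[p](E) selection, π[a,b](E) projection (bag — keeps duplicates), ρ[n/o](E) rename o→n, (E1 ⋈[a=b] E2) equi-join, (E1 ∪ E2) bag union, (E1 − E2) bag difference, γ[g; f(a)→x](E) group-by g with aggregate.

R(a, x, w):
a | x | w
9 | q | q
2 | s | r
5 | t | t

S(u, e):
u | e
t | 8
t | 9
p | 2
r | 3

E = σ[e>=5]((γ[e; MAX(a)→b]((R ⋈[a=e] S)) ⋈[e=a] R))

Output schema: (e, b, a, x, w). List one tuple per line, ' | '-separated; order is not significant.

Per-node cardinality:
  R → 3
  S → 4
  (R ⋈[a=e] S) → 2
  γ[e; MAX(a)→b]((R ⋈[a=e] S)) → 2
  R → 3
  (γ[e; MAX(a)→b]((R ⋈[a=e] S)) ⋈[e=a] R) → 2
  σ[e>=5]((γ[e; MAX(a)→b]((R ⋈[a=e] S)) ⋈[e=a] R)) → 1

== RESULT ==
e | b | a | x | w
9 | 9 | 9 | q | q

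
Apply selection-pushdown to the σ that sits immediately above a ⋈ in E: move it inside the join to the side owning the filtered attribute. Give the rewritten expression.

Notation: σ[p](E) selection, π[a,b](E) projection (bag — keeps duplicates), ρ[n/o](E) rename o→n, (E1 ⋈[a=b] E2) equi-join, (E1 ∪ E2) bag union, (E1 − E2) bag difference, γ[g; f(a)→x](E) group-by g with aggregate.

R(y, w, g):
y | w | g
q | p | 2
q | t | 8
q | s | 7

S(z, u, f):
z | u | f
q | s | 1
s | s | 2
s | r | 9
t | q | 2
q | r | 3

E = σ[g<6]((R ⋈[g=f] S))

σ filters on g, owned by the left side.
E' = (σ[g<6](R) ⋈[g=f] S)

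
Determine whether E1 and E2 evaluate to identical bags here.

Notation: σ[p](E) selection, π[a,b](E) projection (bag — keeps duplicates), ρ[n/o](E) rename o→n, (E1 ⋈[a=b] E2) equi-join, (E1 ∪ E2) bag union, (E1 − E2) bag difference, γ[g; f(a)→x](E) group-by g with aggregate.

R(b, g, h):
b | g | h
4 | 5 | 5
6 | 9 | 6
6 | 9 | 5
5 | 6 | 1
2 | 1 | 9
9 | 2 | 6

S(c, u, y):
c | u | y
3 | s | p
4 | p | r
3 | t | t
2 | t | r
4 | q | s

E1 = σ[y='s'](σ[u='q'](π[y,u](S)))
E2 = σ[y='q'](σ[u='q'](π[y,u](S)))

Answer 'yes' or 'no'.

E1 stepwise |·|:
  S → 5
  π[y,u](S) → 5
  σ[u='q'](π[y,u](S)) → 1
  σ[y='s'](σ[u='q'](π[y,u](S))) → 1
E2 stepwise |·|:
  S → 5
  π[y,u](S) → 5
  σ[u='q'](π[y,u](S)) → 1
  σ[y='q'](σ[u='q'](π[y,u](S))) → 0

E1 result:
y | u
s | q
E2 result:
y | u
(0 rows)
Witness: ('s', 'q') appears 1× in E1 but 0× in E2.

no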